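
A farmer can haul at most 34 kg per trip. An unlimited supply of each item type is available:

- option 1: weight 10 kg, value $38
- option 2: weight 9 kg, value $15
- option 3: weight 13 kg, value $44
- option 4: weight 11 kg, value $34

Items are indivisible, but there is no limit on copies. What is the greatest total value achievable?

$120

Best value-per-unit is option 1 at 38/10; filling with it alone gives 3×38 = 114.
Optimal mix: 2×option 1 + 1×option 3 → weight 33, value 120.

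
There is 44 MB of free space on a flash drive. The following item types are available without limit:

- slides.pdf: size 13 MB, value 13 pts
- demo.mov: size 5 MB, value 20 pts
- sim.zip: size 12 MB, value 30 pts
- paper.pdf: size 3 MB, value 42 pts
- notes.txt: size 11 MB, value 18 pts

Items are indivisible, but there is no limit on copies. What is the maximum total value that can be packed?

588 pts

Best value-per-unit is paper.pdf at 42/3, and filling with it alone uses size 14×3=42. No mix of the others beats 14×42 = 588.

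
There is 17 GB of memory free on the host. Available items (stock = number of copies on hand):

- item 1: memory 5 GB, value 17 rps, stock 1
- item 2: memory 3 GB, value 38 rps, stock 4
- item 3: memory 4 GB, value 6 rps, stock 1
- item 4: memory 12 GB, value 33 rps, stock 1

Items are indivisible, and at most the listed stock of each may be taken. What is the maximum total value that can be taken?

169 rps

Best selections within memory 17 and stock limits:
- 1×item 1 + 4×item 2: memory 17, value 169
- 4×item 2 + 1×item 3: memory 16, value 158
- 4×item 2: memory 12, value 152
Best: 169 rps.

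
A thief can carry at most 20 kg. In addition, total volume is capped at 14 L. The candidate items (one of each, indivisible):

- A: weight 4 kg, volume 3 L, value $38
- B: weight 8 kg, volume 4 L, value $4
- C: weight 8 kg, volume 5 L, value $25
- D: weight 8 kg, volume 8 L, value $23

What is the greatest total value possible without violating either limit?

Feasible sets respecting both limits:
- A+B+C: weight 20, volume 12, value 67
- A+C: weight 12, volume 8, value 63
- A+D: weight 12, volume 11, value 61
- C+D: weight 16, volume 13, value 48
Best: $67.

$67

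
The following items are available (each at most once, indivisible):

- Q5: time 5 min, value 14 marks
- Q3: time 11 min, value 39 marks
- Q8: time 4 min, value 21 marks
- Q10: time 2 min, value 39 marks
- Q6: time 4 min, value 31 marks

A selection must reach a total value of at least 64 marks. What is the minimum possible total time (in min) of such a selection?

Subsets with value ≥ 64, sorted by total time:
- Q10+Q6: time 6, value 70
- Q8+Q10+Q6: time 10, value 91
Minimum time: 6 min.

6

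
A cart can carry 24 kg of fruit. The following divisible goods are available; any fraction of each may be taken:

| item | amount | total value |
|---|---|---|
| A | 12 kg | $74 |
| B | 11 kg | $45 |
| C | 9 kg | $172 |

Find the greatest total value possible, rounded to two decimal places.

Take in order of value per unit:
- C (172/9 per unit): all 9 → value 172, running total 172.00
- A (74/12 per unit): all 12 → value 74, running total 246.00
- B (45/11 per unit): 3 of 11 → value 3×45/11 = 12.2727, running total 258.27
Total 258.27.

258.27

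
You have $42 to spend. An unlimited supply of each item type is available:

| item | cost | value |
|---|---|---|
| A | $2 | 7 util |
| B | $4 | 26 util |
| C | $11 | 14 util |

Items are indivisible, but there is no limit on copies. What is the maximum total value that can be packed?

Best value-per-unit is B at 26/4; filling with it alone gives 10×26 = 260.
Optimal mix: 1×A + 10×B → cost 42, value 267.

267 util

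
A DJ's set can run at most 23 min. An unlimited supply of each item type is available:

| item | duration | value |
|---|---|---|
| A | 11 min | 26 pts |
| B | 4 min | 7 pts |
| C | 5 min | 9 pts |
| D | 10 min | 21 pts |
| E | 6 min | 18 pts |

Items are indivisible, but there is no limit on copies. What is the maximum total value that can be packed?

63 pts

Best value-per-unit is E at 18/6; filling with it alone gives 3×18 = 54.
Optimal mix: 1×C + 3×E → duration 23, value 63.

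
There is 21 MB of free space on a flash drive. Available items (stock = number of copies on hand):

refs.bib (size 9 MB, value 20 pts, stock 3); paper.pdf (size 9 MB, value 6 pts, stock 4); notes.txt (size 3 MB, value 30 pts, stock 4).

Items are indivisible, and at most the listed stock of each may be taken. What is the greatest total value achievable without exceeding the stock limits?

Best selections within size 21 and stock limits:
- 1×refs.bib + 4×notes.txt: size 21, value 140
- 1×paper.pdf + 4×notes.txt: size 21, value 126
- 4×notes.txt: size 12, value 120
Best: 140 pts.

140 pts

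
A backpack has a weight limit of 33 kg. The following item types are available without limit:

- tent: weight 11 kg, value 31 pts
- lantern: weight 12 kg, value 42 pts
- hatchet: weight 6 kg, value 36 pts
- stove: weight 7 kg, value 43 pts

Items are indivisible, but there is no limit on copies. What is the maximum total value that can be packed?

Best value-per-unit is stove at 43/7; filling with it alone gives 4×43 = 172.
Optimal mix: 2×hatchet + 3×stove → weight 33, value 201.

201 pts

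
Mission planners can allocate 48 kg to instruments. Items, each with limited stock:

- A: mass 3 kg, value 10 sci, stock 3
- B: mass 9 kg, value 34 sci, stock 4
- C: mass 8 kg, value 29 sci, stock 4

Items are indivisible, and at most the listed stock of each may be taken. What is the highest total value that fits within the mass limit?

Best selections within mass 48 and stock limits:
- 1×A + 4×B + 1×C: mass 47, value 175
- 2×A + 2×B + 3×C: mass 48, value 175
- 1×A + 3×B + 2×C: mass 46, value 170
Best: 175 sci.

175 sci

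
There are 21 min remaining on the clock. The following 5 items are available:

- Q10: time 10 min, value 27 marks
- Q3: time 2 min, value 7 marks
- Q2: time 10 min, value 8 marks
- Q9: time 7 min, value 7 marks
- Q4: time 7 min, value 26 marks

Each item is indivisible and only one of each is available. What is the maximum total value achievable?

Check high-value combinations within 21 min:
- Q10+Q3+Q4: time 10+2+7=19, value 27+7+26=60
- Q10+Q4: time 10+7=17, value 27+26=53
- Q10+Q3+Q9: time 10+2+7=19, value 27+7+7=41
- Q3+Q2+Q4: time 2+10+7=19, value 7+8+26=41
- Q3+Q9+Q4: time 2+7+7=16, value 7+7+26=40
Best: 60 marks.

60 marks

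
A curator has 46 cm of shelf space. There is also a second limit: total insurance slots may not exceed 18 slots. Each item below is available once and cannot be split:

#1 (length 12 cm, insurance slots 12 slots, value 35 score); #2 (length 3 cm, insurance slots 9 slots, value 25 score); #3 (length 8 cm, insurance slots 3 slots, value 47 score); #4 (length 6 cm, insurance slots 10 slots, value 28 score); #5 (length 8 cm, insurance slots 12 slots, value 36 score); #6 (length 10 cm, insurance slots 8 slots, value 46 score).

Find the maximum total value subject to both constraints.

93 score

Feasible sets respecting both limits:
- #3+#6: length 18, insurance slots 11, value 93
- #3+#5: length 16, insurance slots 15, value 83
- #1+#3: length 20, insurance slots 15, value 82
- #3+#4: length 14, insurance slots 13, value 75
Best: 93 score.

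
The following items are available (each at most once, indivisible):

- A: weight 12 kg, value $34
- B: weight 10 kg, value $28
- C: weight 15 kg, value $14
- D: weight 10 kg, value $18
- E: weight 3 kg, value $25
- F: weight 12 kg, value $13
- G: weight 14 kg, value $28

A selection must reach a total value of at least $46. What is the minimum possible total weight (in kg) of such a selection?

Subsets with value ≥ 46, sorted by total weight:
- B+E: weight 13, value 53
- A+E: weight 15, value 59
- E+G: weight 17, value 53
Minimum weight: 13 kg.

13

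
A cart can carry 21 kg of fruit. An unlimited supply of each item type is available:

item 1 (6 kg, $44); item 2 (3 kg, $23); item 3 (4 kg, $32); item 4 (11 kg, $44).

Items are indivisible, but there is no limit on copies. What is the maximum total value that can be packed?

$165

Best value-per-unit is item 3 at 32/4; filling with it alone gives 5×32 = 160.
Optimal mix: 3×item 2 + 3×item 3 → weight 21, value 165.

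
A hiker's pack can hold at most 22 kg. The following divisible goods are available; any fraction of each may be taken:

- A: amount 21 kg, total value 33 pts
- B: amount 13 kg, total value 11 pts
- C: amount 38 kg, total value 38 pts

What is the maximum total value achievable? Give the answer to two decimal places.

34.00

Take in order of value per unit:
- A (33/21 per unit): all 21 → value 33, running total 33.00
- C (38/38 per unit): 1 of 38 → value 1×38/38 = 1.0000, running total 34.00
Total 34.00.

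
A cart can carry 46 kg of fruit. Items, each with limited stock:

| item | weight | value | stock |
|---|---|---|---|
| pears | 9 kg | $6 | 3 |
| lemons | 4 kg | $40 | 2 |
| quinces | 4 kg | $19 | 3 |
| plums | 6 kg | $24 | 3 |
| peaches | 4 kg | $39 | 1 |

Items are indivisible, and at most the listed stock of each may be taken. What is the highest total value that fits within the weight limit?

Best selections within weight 46 and stock limits:
- 2×lemons + 3×quinces + 3×plums + 1×peaches: weight 42, value 248
- 1×pears + 2×lemons + 3×quinces + 2×plums + 1×peaches: weight 45, value 230
- 2×lemons + 2×quinces + 3×plums + 1×peaches: weight 38, value 229
Best: $248.

$248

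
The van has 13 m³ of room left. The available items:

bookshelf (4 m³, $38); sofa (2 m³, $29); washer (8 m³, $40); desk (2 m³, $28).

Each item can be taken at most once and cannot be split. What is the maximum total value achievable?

$97

Check high-value combinations within 13 m³:
- sofa+washer+desk: volume 2+8+2=12, value 29+40+28=97
- bookshelf+sofa+desk: volume 4+2+2=8, value 38+29+28=95
- bookshelf+washer: volume 4+8=12, value 38+40=78
- sofa+washer: volume 2+8=10, value 29+40=69
- washer+desk: volume 8+2=10, value 40+28=68
Best: $97.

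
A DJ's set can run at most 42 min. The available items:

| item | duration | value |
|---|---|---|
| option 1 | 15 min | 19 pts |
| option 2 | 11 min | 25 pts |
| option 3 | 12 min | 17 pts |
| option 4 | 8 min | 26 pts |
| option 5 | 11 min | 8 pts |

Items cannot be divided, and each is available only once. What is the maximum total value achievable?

76 pts

Check high-value combinations within 42 min:
- option 2+option 3+option 4+option 5: duration 11+12+8+11=42, value 25+17+26+8=76
- option 1+option 2+option 4: duration 15+11+8=34, value 19+25+26=70
- option 2+option 3+option 4: duration 11+12+8=31, value 25+17+26=68
- option 1+option 3+option 4: duration 15+12+8=35, value 19+17+26=62
- option 1+option 2+option 3: duration 15+11+12=38, value 19+25+17=61
Best: 76 pts.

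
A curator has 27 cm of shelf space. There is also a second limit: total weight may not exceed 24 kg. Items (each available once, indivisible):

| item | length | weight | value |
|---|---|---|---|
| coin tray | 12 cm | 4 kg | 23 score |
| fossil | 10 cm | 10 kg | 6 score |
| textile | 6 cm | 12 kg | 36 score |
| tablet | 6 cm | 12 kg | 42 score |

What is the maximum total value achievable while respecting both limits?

78 score

Feasible sets respecting both limits:
- textile+tablet: length 12, weight 24, value 78
- coin tray+tablet: length 18, weight 16, value 65
- coin tray+textile: length 18, weight 16, value 59
Best: 78 score.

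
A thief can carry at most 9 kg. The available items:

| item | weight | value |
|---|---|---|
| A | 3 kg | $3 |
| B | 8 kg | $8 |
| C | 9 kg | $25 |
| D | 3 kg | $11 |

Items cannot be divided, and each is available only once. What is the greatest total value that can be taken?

Check high-value combinations within 9 kg:
- C: weight 9, value 25
- A+D: weight 3+3=6, value 3+11=14
- D: weight 3, value 11
- B: weight 8, value 8
Best: $25.

$25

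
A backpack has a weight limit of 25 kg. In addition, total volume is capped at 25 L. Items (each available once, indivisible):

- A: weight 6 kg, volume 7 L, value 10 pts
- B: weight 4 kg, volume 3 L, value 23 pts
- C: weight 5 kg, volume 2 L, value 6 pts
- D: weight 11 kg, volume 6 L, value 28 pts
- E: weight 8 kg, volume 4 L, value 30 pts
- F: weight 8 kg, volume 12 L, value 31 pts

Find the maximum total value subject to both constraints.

Feasible sets respecting both limits:
- B+C+E+F: weight 25, volume 21, value 90
- B+E+F: weight 20, volume 19, value 84
- B+D+F: weight 23, volume 21, value 82
Best: 90 pts.

90 pts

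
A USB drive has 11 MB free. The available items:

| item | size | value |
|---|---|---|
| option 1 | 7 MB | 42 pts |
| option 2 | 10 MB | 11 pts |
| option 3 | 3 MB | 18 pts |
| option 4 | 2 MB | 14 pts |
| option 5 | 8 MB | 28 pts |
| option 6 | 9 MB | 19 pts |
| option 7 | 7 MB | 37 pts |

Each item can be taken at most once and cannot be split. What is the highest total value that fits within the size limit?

This is a 0/1 knapsack; check combinations near the capacity.
- option 1+option 3: size 7+3=10, value 42+18=60
- option 1+option 4: size 7+2=9, value 42+14=56
- option 3+option 7: size 3+7=10, value 18+37=55
- option 4+option 7: size 2+7=9, value 14+37=51
Best: 60 pts.

60 pts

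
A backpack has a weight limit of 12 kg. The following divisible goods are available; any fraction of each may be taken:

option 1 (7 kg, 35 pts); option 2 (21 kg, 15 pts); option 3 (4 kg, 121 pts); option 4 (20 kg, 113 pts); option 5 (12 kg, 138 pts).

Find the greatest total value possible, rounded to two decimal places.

Take in order of value per unit:
- option 3 (121/4 per unit): all 4 → value 121, running total 121.00
- option 5 (138/12 per unit): 8 of 12 → value 8×138/12 = 92.0000, running total 213.00
Total 213.00.

213.00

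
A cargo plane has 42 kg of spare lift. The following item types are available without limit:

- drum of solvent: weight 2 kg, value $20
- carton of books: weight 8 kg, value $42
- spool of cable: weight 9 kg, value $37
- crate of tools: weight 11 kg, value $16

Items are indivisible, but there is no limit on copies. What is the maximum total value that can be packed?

Best value-per-unit is drum of solvent at 20/2, and filling with it alone uses weight 21×2=42. No mix of the others beats 21×20 = 420.

$420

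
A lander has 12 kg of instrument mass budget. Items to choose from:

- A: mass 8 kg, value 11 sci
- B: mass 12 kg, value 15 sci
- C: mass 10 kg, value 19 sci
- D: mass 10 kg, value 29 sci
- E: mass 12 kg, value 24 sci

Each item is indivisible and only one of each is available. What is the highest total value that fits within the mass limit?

Check high-value combinations within 12 kg:
- D: mass 10, value 29
- E: mass 12, value 24
- C: mass 10, value 19
- B: mass 12, value 15
- A: mass 8, value 11
Best: 29 sci.

29 sci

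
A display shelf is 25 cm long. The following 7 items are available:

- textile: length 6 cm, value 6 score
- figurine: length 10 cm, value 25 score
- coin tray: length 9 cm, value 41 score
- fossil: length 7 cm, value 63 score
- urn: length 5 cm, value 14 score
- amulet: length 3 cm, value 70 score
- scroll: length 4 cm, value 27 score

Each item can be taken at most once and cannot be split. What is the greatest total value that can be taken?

Check high-value combinations within 25 cm:
- coin tray+fossil+amulet+scroll: length 9+7+3+4=23, value 41+63+70+27=201
- coin tray+fossil+urn+amulet: length 9+7+5+3=24, value 41+63+14+70=188
- figurine+fossil+amulet+scroll: length 10+7+3+4=24, value 25+63+70+27=185
- textile+coin tray+fossil+amulet: length 6+9+7+3=25, value 6+41+63+70=180
Best: 201 score.

201 score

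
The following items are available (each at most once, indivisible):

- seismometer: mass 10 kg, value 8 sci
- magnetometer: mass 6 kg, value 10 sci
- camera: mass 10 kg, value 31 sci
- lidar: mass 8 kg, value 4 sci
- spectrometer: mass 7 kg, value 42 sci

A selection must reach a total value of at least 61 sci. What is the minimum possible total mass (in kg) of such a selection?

Subsets with value ≥ 61, sorted by total mass:
- camera+spectrometer: mass 17, value 73
- magnetometer+camera+spectrometer: mass 23, value 83
- camera+lidar+spectrometer: mass 25, value 77
Minimum mass: 17 kg.

17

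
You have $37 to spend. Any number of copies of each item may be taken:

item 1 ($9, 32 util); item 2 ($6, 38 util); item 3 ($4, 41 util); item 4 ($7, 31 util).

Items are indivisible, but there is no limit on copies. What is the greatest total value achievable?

369 util

Best value-per-unit is item 3 at 41/4, and filling with it alone uses cost 9×4=36. No mix of the others beats 9×41 = 369.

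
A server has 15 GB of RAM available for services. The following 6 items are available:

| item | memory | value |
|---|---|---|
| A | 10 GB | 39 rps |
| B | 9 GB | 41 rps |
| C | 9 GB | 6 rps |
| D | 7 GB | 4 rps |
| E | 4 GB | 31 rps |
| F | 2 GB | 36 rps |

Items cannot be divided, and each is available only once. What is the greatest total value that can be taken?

This is a 0/1 knapsack; check combinations near the capacity.
- B+E+F: memory 9+4+2=15, value 41+31+36=108
- B+F: memory 9+2=11, value 41+36=77
- A+F: memory 10+2=12, value 39+36=75
- C+E+F: memory 9+4+2=15, value 6+31+36=73
- B+E: memory 9+4=13, value 41+31=72
Best: 108 rps.

108 rps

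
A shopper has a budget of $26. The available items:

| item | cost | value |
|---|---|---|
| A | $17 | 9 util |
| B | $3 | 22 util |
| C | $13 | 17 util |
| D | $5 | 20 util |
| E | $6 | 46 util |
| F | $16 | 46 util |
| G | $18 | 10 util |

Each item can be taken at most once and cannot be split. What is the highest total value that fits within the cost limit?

Check high-value combinations within $26:
- B+E+F: cost 3+6+16=25, value 22+46+46=114
- E+F: cost 6+16=22, value 46+46=92
- B+D+E: cost 3+5+6=14, value 22+20+46=88
- B+D+F: cost 3+5+16=24, value 22+20+46=88
Best: 114 util.

114 util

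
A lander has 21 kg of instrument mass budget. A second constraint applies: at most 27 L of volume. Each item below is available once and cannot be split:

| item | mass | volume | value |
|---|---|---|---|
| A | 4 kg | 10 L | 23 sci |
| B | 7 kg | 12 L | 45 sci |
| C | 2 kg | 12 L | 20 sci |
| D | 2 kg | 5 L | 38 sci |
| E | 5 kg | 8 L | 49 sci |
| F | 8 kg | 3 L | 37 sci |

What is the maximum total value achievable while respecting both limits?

Feasible sets respecting both limits:
- A+D+E+F: mass 19, volume 26, value 147
- B+D+E: mass 14, volume 25, value 132
- B+E+F: mass 20, volume 23, value 131
Best: 147 sci.

147 sci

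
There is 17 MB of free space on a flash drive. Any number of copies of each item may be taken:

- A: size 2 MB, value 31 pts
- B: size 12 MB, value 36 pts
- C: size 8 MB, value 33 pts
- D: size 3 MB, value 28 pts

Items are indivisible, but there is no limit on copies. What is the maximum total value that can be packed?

Best value-per-unit is A at 31/2, and filling with it alone uses size 8×2=16. No mix of the others beats 8×31 = 248.

248 pts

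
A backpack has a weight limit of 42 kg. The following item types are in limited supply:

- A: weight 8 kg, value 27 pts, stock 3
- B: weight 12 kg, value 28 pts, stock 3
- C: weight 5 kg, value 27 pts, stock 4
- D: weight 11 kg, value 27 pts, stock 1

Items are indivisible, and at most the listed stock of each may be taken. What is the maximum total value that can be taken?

163 pts

Top feasible selections:
- 1×A + 1×B + 4×C: weight 40, value 163
- 2×A + 4×C: weight 36, value 162
Best: 163 pts.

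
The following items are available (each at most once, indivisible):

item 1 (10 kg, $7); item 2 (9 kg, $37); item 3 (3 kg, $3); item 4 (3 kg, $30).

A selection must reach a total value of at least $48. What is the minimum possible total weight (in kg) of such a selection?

Subsets with value ≥ 48, sorted by total weight:
- item 2+item 4: weight 12, value 67
- item 2+item 3+item 4: weight 15, value 70
Minimum weight: 12 kg.

12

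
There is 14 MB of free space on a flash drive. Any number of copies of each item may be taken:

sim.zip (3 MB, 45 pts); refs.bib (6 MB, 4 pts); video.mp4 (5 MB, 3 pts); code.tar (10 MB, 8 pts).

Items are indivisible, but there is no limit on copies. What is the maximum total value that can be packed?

Best value-per-unit is sim.zip at 45/3, and filling with it alone uses size 4×3=12. No mix of the others beats 4×45 = 180.

180 pts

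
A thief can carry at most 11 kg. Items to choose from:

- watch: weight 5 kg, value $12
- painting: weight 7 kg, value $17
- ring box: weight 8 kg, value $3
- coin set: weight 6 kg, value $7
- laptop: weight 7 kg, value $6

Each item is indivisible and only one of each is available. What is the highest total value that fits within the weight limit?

Check high-value combinations within 11 kg:
- watch+coin set: weight 5+6=11, value 12+7=19
- painting: weight 7, value 17
- watch: weight 5, value 12
- coin set: weight 6, value 7
- laptop: weight 7, value 6
Best: $19.

$19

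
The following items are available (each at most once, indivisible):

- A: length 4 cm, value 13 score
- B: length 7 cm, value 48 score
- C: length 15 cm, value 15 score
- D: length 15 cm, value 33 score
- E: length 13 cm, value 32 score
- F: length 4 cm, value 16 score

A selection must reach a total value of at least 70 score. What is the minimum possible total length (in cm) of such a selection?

Subsets with value ≥ 70, sorted by total length:
- A+B+F: length 15, value 77
- B+E: length 20, value 80
- B+D: length 22, value 81
Minimum length: 15 cm.

15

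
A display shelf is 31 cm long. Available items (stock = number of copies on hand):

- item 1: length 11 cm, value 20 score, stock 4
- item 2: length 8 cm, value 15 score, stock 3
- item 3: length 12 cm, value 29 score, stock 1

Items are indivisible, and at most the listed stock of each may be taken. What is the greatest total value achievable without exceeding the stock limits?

Best selections within length 31 and stock limits:
- 1×item 1 + 1×item 2 + 1×item 3: length 31, value 64
- 2×item 2 + 1×item 3: length 28, value 59
- 2×item 1 + 1×item 2: length 30, value 55
Best: 64 score.

64 score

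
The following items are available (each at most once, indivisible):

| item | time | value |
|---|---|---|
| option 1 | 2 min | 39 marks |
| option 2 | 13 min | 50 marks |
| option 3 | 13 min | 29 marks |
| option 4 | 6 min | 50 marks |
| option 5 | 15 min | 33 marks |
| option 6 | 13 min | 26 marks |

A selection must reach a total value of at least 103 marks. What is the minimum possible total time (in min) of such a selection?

21

Subsets with value ≥ 103, sorted by total time:
- option 1+option 2+option 4: time 21, value 139
- option 1+option 3+option 4: time 21, value 118
- option 1+option 4+option 6: time 21, value 115
- option 1+option 4+option 5: time 23, value 122
Minimum time: 21 min.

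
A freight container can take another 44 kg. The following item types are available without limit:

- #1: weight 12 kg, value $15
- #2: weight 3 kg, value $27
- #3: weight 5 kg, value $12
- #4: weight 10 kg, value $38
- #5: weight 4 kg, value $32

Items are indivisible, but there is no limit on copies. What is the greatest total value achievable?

Best value-per-unit is #2 at 27/3; filling with it alone gives 14×27 = 378.
Optimal mix: 12×#2 + 2×#5 → weight 44, value 388.

$388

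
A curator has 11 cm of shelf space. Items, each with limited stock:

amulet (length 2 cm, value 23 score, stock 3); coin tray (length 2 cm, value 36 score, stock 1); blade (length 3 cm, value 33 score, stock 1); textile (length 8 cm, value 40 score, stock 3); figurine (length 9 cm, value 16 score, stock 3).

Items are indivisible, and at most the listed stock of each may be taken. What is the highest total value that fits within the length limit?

Best selections within length 11 and stock limits:
- 3×amulet + 1×coin tray + 1×blade: length 11, value 138
- 2×amulet + 1×coin tray + 1×blade: length 9, value 115
- 3×amulet + 1×coin tray: length 8, value 105
Best: 138 score.

138 score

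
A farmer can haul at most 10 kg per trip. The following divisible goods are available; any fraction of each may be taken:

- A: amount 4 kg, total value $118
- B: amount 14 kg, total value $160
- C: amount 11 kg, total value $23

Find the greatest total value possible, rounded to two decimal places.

Take in order of value per unit:
- A (118/4 per unit): all 4 → value 118, running total 118.00
- B (160/14 per unit): 6 of 14 → value 6×160/14 = 68.5714, running total 186.57
Total 186.57.

186.57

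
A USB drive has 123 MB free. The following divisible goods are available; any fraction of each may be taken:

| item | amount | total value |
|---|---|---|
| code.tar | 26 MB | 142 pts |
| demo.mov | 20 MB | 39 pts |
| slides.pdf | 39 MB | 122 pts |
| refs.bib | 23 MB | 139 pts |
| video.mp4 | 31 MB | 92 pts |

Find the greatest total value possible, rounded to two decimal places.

Take in order of value per unit:
- refs.bib (139/23 per unit): all 23 → value 139, running total 139.00
- code.tar (142/26 per unit): all 26 → value 142, running total 281.00
- slides.pdf (122/39 per unit): all 39 → value 122, running total 403.00
- video.mp4 (92/31 per unit): all 31 → value 92, running total 495.00
- demo.mov (39/20 per unit): 4 of 20 → value 4×39/20 = 7.8000, running total 502.80
Total 502.80.

502.80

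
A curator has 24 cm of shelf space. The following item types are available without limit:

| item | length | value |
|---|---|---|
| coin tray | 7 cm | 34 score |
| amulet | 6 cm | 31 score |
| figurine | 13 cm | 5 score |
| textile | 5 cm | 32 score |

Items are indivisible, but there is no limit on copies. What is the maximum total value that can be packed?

Best value-per-unit is textile at 32/5; filling with it alone gives 4×32 = 128.
Optimal mix: 2×coin tray + 2×textile → length 24, value 132.

132 score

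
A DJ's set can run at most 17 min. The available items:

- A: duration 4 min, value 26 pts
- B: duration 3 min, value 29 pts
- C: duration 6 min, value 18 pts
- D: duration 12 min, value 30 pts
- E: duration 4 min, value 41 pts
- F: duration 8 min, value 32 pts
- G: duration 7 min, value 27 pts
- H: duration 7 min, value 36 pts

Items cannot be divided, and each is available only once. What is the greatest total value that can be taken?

114 pts

This is a 0/1 knapsack; check combinations near the capacity.
- A+B+C+E: duration 4+3+6+4=17, value 26+29+18+41=114
- B+E+H: duration 3+4+7=14, value 29+41+36=106
- A+E+H: duration 4+4+7=15, value 26+41+36=103
- B+E+F: duration 3+4+8=15, value 29+41+32=102
- A+E+F: duration 4+4+8=16, value 26+41+32=99
Best: 114 pts.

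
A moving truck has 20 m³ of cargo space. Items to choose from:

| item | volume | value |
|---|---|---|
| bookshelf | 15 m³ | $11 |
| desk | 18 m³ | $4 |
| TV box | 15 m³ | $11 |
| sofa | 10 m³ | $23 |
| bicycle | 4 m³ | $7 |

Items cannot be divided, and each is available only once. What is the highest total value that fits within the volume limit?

Check high-value combinations within 20 m³:
- sofa+bicycle: volume 10+4=14, value 23+7=30
- sofa: volume 10, value 23
- bookshelf+bicycle: volume 15+4=19, value 11+7=18
- TV box+bicycle: volume 15+4=19, value 11+7=18
- bookshelf: volume 15, value 11
Best: $30.

$30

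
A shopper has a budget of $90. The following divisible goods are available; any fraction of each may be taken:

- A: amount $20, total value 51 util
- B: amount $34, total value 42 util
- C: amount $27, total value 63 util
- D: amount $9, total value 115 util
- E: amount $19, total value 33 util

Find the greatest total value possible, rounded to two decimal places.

280.53

Take in order of value per unit:
- D (115/9 per unit): all 9 → value 115, running total 115.00
- A (51/20 per unit): all 20 → value 51, running total 166.00
- C (63/27 per unit): all 27 → value 63, running total 229.00
- E (33/19 per unit): all 19 → value 33, running total 262.00
- B (42/34 per unit): 15 of 34 → value 15×42/34 = 18.5294, running total 280.53
Total 280.53.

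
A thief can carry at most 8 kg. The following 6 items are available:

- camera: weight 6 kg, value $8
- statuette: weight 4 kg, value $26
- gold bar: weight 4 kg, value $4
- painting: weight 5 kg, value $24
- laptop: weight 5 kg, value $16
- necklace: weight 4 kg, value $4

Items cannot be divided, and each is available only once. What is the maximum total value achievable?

This is a 0/1 knapsack; check combinations near the capacity.
- statuette+gold bar: weight 4+4=8, value 26+4=30
- statuette+necklace: weight 4+4=8, value 26+4=30
- statuette: weight 4, value 26
- painting: weight 5, value 24
Best: $30.

$30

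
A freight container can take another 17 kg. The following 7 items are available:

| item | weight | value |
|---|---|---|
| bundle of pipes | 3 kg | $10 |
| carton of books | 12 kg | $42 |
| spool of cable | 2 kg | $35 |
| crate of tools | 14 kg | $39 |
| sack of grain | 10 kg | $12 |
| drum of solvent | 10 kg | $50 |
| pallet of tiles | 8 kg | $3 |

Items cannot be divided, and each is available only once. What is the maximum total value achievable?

$95

Check high-value combinations within 17 kg:
- bundle of pipes+spool of cable+drum of solvent: weight 3+2+10=15, value 10+35+50=95
- bundle of pipes+carton of books+spool of cable: weight 3+12+2=17, value 10+42+35=87
- spool of cable+drum of solvent: weight 2+10=12, value 35+50=85
- carton of books+spool of cable: weight 12+2=14, value 42+35=77
Best: $95.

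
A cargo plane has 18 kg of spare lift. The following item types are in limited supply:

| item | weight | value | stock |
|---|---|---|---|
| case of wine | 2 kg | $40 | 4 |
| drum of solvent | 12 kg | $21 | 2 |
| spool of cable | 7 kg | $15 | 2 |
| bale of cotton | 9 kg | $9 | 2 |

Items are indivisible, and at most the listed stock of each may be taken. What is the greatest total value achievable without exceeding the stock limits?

Top feasible selections:
- 4×case of wine + 1×spool of cable: weight 15, value 175
- 4×case of wine + 1×bale of cotton: weight 17, value 169
Best: $175.

$175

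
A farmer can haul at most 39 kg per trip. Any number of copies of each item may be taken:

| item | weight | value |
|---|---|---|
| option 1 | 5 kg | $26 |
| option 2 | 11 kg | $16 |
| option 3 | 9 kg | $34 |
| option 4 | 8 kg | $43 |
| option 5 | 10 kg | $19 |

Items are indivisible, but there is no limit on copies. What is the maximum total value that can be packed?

Best value-per-unit is option 4 at 43/8; filling with it alone gives 4×43 = 172.
Optimal mix: 3×option 1 + 3×option 4 → weight 39, value 207.

$207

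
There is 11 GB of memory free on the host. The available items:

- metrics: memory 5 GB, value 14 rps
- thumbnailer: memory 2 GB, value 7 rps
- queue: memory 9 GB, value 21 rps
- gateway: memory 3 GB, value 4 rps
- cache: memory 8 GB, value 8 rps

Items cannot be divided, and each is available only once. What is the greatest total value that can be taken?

28 rps

Check high-value combinations within 11 GB:
- thumbnailer+queue: memory 2+9=11, value 7+21=28
- metrics+thumbnailer+gateway: memory 5+2+3=10, value 14+7+4=25
- metrics+thumbnailer: memory 5+2=7, value 14+7=21
Best: 28 rps.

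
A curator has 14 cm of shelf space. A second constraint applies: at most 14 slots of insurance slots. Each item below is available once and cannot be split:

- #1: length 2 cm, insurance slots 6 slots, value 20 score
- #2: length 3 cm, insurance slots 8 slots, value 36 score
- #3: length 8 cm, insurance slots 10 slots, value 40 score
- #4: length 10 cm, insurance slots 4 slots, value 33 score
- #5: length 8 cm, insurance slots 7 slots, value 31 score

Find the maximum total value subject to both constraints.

Feasible sets respecting both limits:
- #2+#4: length 13, insurance slots 12, value 69
- #1+#2: length 5, insurance slots 14, value 56
- #1+#4: length 12, insurance slots 10, value 53
Best: 69 score.

69 score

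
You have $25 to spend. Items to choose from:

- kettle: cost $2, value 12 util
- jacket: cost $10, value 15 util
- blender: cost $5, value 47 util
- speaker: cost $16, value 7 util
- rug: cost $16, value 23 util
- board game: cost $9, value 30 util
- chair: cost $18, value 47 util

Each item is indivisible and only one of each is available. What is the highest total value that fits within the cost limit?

This is a 0/1 knapsack; check combinations near the capacity.
- kettle+blender+chair: cost 2+5+18=25, value 12+47+47=106
- blender+chair: cost 5+18=23, value 47+47=94
- jacket+blender+board game: cost 10+5+9=24, value 15+47+30=92
- kettle+blender+board game: cost 2+5+9=16, value 12+47+30=89
Best: 106 util.

106 util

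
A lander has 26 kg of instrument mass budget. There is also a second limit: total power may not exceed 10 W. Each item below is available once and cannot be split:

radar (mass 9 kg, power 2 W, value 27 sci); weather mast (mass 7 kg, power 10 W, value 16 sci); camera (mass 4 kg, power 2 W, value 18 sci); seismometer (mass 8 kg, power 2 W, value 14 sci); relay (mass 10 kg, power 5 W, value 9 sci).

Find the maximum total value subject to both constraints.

59 sci

Feasible sets respecting both limits:
- radar+camera+seismometer: mass 21, power 6, value 59
- radar+camera+relay: mass 23, power 9, value 54
- radar+camera: mass 13, power 4, value 45
- radar+seismometer: mass 17, power 4, value 41
Best: 59 sci.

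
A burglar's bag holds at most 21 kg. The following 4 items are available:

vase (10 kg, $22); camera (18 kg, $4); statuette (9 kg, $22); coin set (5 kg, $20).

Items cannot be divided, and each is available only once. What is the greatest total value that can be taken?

This is a 0/1 knapsack; check combinations near the capacity.
- vase+statuette: weight 10+9=19, value 22+22=44
- statuette+coin set: weight 9+5=14, value 22+20=42
- vase+coin set: weight 10+5=15, value 22+20=42
- statuette: weight 9, value 22
- vase: weight 10, value 22
Best: $44.

$44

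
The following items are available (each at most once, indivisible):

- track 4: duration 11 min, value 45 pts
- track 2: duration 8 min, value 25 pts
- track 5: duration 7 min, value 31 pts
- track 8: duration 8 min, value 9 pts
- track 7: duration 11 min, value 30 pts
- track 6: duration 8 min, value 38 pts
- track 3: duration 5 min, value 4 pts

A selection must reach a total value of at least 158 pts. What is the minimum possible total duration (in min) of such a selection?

45

Subsets with value ≥ 158, sorted by total duration:
- track 4+track 2+track 5+track 7+track 6: duration 45, value 169
- track 4+track 2+track 5+track 7+track 6+track 3: duration 50, value 173
- track 4+track 2+track 5+track 8+track 7+track 6: duration 53, value 178
Minimum duration: 45 min.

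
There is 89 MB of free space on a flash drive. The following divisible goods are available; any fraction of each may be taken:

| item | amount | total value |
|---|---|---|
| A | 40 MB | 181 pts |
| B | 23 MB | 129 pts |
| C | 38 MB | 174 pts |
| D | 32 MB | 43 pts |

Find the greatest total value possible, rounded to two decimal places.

429.70

Take in order of value per unit:
- B (129/23 per unit): all 23 → value 129, running total 129.00
- C (174/38 per unit): all 38 → value 174, running total 303.00
- A (181/40 per unit): 28 of 40 → value 28×181/40 = 126.7000, running total 429.70
Total 429.70.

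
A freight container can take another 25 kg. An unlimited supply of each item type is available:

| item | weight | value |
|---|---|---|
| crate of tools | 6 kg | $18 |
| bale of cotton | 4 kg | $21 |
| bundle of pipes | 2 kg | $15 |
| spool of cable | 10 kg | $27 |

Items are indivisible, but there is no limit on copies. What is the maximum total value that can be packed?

$180

Best value-per-unit is bundle of pipes at 15/2, and filling with it alone uses weight 12×2=24. No mix of the others beats 12×15 = 180.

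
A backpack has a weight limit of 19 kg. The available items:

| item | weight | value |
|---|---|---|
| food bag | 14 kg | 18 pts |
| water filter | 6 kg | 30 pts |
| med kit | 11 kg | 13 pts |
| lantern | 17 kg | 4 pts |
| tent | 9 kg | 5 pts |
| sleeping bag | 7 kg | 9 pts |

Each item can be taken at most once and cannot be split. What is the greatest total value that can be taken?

This is a 0/1 knapsack; check combinations near the capacity.
- water filter+med kit: weight 6+11=17, value 30+13=43
- water filter+sleeping bag: weight 6+7=13, value 30+9=39
- water filter+tent: weight 6+9=15, value 30+5=35
- water filter: weight 6, value 30
- med kit+sleeping bag: weight 11+7=18, value 13+9=22
Best: 43 pts.

43 pts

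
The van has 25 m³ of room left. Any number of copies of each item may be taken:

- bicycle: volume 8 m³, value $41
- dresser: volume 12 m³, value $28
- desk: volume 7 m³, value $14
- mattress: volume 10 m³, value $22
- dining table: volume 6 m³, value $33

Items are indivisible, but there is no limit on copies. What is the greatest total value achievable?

Best value-per-unit is dining table at 33/6, and filling with it alone uses volume 4×6=24. No mix of the others beats 4×33 = 132.

$132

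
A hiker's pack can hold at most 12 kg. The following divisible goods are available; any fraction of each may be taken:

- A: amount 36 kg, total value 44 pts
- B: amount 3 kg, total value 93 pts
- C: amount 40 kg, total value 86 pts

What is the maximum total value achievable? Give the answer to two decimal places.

112.35

Take in order of value per unit:
- B (93/3 per unit): all 3 → value 93, running total 93.00
- C (86/40 per unit): 9 of 40 → value 9×86/40 = 19.3500, running total 112.35
Total 112.35.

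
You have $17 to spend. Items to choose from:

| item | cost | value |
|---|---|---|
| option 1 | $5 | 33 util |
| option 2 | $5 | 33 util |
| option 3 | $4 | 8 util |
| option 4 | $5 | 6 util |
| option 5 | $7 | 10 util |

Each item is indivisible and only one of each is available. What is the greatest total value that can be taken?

Check high-value combinations within $17:
- option 1+option 2+option 5: cost 5+5+7=17, value 33+33+10=76
- option 1+option 2+option 3: cost 5+5+4=14, value 33+33+8=74
- option 1+option 2+option 4: cost 5+5+5=15, value 33+33+6=72
- option 1+option 2: cost 5+5=10, value 33+33=66
- option 1+option 3+option 5: cost 5+4+7=16, value 33+8+10=51
Best: 76 util.

76 util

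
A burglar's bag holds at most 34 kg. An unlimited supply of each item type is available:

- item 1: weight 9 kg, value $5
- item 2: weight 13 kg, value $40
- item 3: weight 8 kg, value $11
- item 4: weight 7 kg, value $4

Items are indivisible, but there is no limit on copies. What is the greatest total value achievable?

$91

Best value-per-unit is item 2 at 40/13; filling with it alone gives 2×40 = 80.
Optimal mix: 2×item 2 + 1×item 3 → weight 34, value 91.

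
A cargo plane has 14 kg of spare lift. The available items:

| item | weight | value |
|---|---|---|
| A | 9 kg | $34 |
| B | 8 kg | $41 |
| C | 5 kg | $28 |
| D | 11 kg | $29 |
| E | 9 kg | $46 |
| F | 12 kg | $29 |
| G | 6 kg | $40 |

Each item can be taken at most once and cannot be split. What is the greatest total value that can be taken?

Check high-value combinations within 14 kg:
- B+G: weight 8+6=14, value 41+40=81
- C+E: weight 5+9=14, value 28+46=74
- B+C: weight 8+5=13, value 41+28=69
Best: $81.

$81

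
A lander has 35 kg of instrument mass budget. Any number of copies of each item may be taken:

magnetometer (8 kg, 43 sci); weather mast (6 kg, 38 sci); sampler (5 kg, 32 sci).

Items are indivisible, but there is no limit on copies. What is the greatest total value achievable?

Best value-per-unit is sampler at 32/5, and filling with it alone uses mass 7×5=35. No mix of the others beats 7×32 = 224.

224 sci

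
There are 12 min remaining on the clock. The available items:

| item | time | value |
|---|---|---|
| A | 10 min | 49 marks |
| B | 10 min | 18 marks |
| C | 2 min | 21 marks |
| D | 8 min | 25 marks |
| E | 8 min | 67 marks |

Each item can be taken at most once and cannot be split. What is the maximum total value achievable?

88 marks

Check high-value combinations within 12 min:
- C+E: time 2+8=10, value 21+67=88
- A+C: time 10+2=12, value 49+21=70
- E: time 8, value 67
Best: 88 marks.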